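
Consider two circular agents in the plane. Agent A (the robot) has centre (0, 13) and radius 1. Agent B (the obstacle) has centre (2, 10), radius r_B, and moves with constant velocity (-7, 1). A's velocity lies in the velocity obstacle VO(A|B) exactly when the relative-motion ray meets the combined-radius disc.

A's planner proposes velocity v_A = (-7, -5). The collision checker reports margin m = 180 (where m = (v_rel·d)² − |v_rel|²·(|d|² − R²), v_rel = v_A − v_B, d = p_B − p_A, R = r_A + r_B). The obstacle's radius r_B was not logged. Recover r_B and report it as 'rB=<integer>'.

m = 180
d = (2, -3);  v_rel = (0, -6),  |v_rel|² = 36
v_rel×d = (0)·(-3) − (-6)·(2) = 12
since m = R²·36 − 12²:  R² = (144 + 180) / 36 = 9
R = √9 = 3  ⇒  r_B = 3 − 1 = 2

rB=2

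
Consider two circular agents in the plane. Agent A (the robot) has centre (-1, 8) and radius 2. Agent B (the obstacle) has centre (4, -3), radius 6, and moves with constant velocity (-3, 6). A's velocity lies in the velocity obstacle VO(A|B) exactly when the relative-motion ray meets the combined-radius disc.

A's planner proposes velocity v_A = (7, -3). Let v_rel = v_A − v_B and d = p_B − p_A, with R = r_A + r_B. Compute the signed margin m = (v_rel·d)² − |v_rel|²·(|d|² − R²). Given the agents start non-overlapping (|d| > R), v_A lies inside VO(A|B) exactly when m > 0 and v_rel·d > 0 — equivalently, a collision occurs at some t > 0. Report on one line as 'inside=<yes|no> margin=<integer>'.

d = (5, -11),  |d|² = 146;  R = 2+6 = 8,  c = 146−8² = 82
v_rel = (10, -9),  |v_rel|² = 181;  v_rel·d = (10)·(5) + (-9)·(-11) = 149
181·t² − 298·t + 82 = 0  ⇒  m = 149² − 181·82 = 7359
m = 7359 > 0,  v_rel·d = 149 > 0  ⇒  inside

inside=yes margin=7359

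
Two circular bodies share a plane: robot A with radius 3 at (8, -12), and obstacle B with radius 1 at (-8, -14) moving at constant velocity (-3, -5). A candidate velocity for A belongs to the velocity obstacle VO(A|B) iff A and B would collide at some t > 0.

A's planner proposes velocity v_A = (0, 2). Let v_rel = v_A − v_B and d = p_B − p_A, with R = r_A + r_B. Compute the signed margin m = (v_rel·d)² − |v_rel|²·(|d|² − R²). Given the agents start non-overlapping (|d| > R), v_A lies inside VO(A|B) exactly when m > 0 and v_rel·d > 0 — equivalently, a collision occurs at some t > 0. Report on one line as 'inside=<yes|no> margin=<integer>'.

d = (-16, -2),  |d|² = 260;  R = 3+1 = 4,  c = 260−4² = 244
v_rel = (3, 7),  |v_rel|² = 58;  v_rel·d = (3)·(-16) + (7)·(-2) = -62
58·t² + 124·t + 244 = 0  ⇒  m = (-62)² − 58·244 = -10308
m = -10308 < 0,  v_rel·d = -62 < 0  ⇒  outside

inside=no margin=-10308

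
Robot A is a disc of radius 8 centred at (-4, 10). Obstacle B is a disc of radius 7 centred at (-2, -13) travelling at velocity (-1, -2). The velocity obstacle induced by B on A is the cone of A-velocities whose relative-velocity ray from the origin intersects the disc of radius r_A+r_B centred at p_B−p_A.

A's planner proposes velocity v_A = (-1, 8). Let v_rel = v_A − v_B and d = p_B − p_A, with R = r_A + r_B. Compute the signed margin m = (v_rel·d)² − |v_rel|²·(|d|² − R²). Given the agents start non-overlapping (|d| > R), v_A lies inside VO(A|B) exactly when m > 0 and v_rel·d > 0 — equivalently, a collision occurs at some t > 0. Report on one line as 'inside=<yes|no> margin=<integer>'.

d = (2, -23),  |d|² = 533;  R = 8+7 = 15,  c = 533−15² = 308
v_rel = (0, 10),  |v_rel|² = 100;  v_rel·d = (0)·(2) + (10)·(-23) = -230
100·t² + 460·t + 308 = 0  ⇒  m = (-230)² − 100·308 = 22100
m = 22100 > 0,  v_rel·d = -230 < 0  ⇒  outside

inside=no margin=22100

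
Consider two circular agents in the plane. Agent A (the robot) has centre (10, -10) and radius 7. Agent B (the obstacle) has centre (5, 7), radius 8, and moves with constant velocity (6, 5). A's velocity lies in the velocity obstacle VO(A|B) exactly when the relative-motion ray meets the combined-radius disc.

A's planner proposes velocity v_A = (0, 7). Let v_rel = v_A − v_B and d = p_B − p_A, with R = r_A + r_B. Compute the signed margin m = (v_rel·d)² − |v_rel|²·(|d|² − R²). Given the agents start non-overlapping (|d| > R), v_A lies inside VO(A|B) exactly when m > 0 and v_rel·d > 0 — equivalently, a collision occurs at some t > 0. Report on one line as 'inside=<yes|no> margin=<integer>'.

d = (-5, 17),  |d|² = 314;  R = 7+8 = 15,  c = 314−15² = 89
v_rel = (-6, 2),  |v_rel|² = 40;  v_rel·d = (-6)·(-5) + (2)·(17) = 64
40·t² − 128·t + 89 = 0  ⇒  m = 64² − 40·89 = 536
m = 536 > 0,  v_rel·d = 64 > 0  ⇒  inside

inside=yes margin=536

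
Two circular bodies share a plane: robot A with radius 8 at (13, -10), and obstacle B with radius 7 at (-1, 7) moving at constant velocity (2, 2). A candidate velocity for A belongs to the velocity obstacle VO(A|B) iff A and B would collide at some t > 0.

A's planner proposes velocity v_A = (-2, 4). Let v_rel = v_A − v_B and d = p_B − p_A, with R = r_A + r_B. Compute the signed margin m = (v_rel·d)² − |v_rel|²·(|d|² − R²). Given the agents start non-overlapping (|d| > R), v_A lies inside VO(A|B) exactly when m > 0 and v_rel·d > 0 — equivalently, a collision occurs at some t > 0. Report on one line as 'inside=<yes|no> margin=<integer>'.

d = (-14, 17),  |d|² = 485;  R = 8+7 = 15,  c = 485−15² = 260
v_rel = (-4, 2),  |v_rel|² = 20;  v_rel·d = (-4)·(-14) + (2)·(17) = 90
20·t² − 180·t + 260 = 0  ⇒  m = 90² − 20·260 = 2900
m = 2900 > 0,  v_rel·d = 90 > 0  ⇒  inside

inside=yes margin=2900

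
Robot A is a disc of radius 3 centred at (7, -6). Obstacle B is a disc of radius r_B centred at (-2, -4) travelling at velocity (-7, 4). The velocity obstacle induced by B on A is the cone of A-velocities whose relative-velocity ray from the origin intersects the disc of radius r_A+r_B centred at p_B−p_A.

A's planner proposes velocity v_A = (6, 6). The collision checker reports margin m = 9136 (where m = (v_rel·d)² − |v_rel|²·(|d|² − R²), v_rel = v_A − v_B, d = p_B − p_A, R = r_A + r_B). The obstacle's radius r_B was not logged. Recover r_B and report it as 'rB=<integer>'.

m = 9136
d = (-9, 2);  v_rel = (13, 2),  |v_rel|² = 173
v_rel×d = (13)·(2) − (2)·(-9) = 44
since m = R²·173 − 44²:  R² = (1936 + 9136) / 173 = 64
R = √64 = 8  ⇒  r_B = 8 − 3 = 5

rB=5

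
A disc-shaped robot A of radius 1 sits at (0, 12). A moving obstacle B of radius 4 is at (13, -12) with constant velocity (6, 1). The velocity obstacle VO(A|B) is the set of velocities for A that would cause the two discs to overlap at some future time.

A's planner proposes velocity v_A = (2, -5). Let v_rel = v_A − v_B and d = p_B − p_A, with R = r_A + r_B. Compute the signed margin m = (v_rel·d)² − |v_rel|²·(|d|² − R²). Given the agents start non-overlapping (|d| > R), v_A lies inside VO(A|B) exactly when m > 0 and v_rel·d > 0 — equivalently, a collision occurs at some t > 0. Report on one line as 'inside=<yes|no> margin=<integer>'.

d = (13, -24),  |d|² = 745;  R = 1+4 = 5,  c = 745−5² = 720
v_rel = (-4, -6),  |v_rel|² = 52;  v_rel·d = (-4)·(13) + (-6)·(-24) = 92
52·t² − 184·t + 720 = 0  ⇒  m = 92² − 52·720 = -28976
m = -28976 < 0,  v_rel·d = 92 > 0  ⇒  outside

inside=no margin=-28976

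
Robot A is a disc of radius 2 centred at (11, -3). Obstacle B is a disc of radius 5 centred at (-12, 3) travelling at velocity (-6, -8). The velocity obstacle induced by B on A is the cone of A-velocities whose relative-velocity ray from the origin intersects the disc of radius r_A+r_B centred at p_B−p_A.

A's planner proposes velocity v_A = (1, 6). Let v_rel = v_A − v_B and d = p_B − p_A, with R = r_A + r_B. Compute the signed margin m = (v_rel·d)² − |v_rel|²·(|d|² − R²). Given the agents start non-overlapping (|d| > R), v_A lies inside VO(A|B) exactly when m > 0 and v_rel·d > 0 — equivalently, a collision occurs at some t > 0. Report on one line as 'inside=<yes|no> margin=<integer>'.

d = (-23, 6),  |d|² = 565;  R = 2+5 = 7,  c = 565−7² = 516
v_rel = (7, 14),  |v_rel|² = 245;  v_rel·d = (7)·(-23) + (14)·(6) = -77
245·t² + 154·t + 516 = 0  ⇒  m = (-77)² − 245·516 = -120491
m = -120491 < 0,  v_rel·d = -77 < 0  ⇒  outside

inside=no margin=-120491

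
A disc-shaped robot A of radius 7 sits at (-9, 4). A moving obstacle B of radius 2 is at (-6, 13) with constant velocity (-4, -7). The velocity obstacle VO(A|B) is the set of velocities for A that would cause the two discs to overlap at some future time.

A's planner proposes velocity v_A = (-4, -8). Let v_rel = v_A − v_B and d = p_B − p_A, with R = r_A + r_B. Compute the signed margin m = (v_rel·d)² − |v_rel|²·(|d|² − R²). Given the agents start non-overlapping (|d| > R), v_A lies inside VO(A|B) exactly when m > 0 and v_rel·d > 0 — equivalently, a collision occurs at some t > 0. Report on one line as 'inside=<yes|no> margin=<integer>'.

d = (3, 9),  |d|² = 90;  R = 7+2 = 9,  c = 90−9² = 9
v_rel = (0, -1),  |v_rel|² = 1;  v_rel·d = (0)·(3) + (-1)·(9) = -9
1·t² + 18·t + 9 = 0  ⇒  m = (-9)² − 1·9 = 72
m = 72 > 0,  v_rel·d = -9 < 0  ⇒  outside

inside=no margin=72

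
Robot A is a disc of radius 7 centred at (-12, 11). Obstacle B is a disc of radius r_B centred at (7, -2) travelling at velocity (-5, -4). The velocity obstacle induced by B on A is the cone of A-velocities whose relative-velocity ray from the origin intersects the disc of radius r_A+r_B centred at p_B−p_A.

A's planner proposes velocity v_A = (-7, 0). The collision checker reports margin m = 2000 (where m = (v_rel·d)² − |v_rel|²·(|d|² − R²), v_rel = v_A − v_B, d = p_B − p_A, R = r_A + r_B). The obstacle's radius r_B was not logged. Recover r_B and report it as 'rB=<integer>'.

m = 2000
d = (19, -13);  v_rel = (-2, 4),  |v_rel|² = 20
v_rel×d = (-2)·(-13) − (4)·(19) = -50
since m = R²·20 − (-50)²:  R² = (2500 + 2000) / 20 = 225
R = √225 = 15  ⇒  r_B = 15 − 7 = 8

rB=8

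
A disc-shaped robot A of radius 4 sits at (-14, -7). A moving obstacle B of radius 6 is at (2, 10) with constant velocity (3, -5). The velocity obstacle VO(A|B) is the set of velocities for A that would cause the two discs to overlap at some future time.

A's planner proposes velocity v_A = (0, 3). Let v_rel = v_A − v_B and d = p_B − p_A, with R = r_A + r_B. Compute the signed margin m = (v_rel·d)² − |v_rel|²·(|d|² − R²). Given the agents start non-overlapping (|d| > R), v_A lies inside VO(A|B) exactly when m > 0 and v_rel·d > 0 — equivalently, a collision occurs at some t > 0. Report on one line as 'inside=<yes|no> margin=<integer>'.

d = (16, 17),  |d|² = 545;  R = 4+6 = 10,  c = 545−10² = 445
v_rel = (-3, 8),  |v_rel|² = 73;  v_rel·d = (-3)·(16) + (8)·(17) = 88
73·t² − 176·t + 445 = 0  ⇒  m = 88² − 73·445 = -24741
m = -24741 < 0,  v_rel·d = 88 > 0  ⇒  outside

inside=no margin=-24741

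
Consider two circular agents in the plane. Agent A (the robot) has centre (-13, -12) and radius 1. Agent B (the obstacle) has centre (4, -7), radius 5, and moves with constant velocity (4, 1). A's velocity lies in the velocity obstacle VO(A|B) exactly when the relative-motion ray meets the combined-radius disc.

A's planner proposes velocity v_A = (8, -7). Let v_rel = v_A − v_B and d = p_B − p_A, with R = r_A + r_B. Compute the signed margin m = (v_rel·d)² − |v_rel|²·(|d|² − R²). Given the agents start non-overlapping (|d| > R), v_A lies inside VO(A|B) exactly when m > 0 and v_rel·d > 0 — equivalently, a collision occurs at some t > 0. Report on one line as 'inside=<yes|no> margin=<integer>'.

d = (17, 5),  |d|² = 314;  R = 1+5 = 6,  c = 314−6² = 278
v_rel = (4, -8),  |v_rel|² = 80;  v_rel·d = (4)·(17) + (-8)·(5) = 28
80·t² − 56·t + 278 = 0  ⇒  m = 28² − 80·278 = -21456
m = -21456 < 0,  v_rel·d = 28 > 0  ⇒  outside

inside=no margin=-21456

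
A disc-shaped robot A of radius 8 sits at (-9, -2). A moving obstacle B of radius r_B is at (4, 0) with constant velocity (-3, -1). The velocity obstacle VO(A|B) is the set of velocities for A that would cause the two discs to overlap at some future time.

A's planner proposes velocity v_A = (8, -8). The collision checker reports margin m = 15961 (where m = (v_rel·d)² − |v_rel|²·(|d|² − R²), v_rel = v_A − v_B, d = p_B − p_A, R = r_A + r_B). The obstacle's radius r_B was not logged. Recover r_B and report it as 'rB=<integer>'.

m = 15961
d = (13, 2);  v_rel = (11, -7),  |v_rel|² = 170
v_rel×d = (11)·(2) − (-7)·(13) = 113
since m = R²·170 − 113²:  R² = (12769 + 15961) / 170 = 169
R = √169 = 13  ⇒  r_B = 13 − 8 = 5

rB=5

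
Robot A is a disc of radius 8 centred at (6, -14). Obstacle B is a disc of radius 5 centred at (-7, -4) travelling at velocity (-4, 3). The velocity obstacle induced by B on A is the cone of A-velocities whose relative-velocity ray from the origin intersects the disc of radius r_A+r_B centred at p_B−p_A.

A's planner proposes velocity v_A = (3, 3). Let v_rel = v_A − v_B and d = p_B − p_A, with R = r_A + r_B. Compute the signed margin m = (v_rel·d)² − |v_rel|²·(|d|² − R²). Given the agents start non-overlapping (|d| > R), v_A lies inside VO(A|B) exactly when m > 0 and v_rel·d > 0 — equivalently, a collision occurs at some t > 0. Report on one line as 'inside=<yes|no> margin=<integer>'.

d = (-13, 10),  |d|² = 269;  R = 8+5 = 13,  c = 269−13² = 100
v_rel = (7, 0),  |v_rel|² = 49;  v_rel·d = (7)·(-13) + (0)·(10) = -91
49·t² + 182·t + 100 = 0  ⇒  m = (-91)² − 49·100 = 3381
m = 3381 > 0,  v_rel·d = -91 < 0  ⇒  outside

inside=no margin=3381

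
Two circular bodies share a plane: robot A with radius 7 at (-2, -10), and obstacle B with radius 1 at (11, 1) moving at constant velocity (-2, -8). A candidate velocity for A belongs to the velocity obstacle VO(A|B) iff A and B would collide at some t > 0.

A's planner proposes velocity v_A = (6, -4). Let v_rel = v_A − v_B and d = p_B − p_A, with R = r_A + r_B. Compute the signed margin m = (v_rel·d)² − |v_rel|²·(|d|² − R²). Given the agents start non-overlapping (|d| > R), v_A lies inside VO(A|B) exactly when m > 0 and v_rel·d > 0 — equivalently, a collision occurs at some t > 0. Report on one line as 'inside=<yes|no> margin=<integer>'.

d = (13, 11),  |d|² = 290;  R = 7+1 = 8,  c = 290−8² = 226
v_rel = (8, 4),  |v_rel|² = 80;  v_rel·d = (8)·(13) + (4)·(11) = 148
80·t² − 296·t + 226 = 0  ⇒  m = 148² − 80·226 = 3824
m = 3824 > 0,  v_rel·d = 148 > 0  ⇒  inside

inside=yes margin=3824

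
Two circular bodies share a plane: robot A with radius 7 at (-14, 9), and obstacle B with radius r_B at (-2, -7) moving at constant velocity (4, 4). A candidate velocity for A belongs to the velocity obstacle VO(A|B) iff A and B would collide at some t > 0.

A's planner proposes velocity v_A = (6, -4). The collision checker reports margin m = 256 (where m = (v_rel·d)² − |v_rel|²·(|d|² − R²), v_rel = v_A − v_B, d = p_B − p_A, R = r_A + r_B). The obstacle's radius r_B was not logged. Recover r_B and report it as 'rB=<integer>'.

m = 256
d = (12, -16);  v_rel = (2, -8),  |v_rel|² = 68
v_rel×d = (2)·(-16) − (-8)·(12) = 64
since m = R²·68 − 64²:  R² = (4096 + 256) / 68 = 64
R = √64 = 8  ⇒  r_B = 8 − 7 = 1

rB=1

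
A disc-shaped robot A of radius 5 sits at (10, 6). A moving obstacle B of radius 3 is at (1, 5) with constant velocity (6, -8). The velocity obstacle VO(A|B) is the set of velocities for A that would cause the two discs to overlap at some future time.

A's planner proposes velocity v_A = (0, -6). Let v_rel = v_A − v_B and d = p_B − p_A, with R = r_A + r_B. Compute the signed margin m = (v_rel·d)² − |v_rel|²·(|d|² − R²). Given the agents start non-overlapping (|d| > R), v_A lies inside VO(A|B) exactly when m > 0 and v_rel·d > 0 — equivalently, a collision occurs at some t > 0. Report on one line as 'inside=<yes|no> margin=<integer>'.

d = (-9, -1),  |d|² = 82;  R = 5+3 = 8,  c = 82−8² = 18
v_rel = (-6, 2),  |v_rel|² = 40;  v_rel·d = (-6)·(-9) + (2)·(-1) = 52
40·t² − 104·t + 18 = 0  ⇒  m = 52² − 40·18 = 1984
m = 1984 > 0,  v_rel·d = 52 > 0  ⇒  inside

inside=yes margin=1984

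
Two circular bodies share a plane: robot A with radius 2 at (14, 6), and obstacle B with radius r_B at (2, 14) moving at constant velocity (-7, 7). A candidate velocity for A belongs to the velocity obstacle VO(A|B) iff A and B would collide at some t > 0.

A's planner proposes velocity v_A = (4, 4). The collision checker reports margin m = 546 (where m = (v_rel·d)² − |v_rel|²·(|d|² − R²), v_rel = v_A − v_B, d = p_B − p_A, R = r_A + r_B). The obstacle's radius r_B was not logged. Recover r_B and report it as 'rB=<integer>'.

m = 546
d = (-12, 8);  v_rel = (11, -3),  |v_rel|² = 130
v_rel×d = (11)·(8) − (-3)·(-12) = 52
since m = R²·130 − 52²:  R² = (2704 + 546) / 130 = 25
R = √25 = 5  ⇒  r_B = 5 − 2 = 3

rB=3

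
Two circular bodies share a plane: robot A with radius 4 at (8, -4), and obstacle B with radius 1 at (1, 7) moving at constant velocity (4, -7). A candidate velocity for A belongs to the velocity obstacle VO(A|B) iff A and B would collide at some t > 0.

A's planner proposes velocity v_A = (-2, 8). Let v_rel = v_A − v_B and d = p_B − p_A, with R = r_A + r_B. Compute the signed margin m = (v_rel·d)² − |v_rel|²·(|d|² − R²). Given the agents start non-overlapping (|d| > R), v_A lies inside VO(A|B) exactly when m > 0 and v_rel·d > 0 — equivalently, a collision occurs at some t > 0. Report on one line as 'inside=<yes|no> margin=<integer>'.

d = (-7, 11),  |d|² = 170;  R = 4+1 = 5,  c = 170−5² = 145
v_rel = (-6, 15),  |v_rel|² = 261;  v_rel·d = (-6)·(-7) + (15)·(11) = 207
261·t² − 414·t + 145 = 0  ⇒  m = 207² − 261·145 = 5004
m = 5004 > 0,  v_rel·d = 207 > 0  ⇒  inside

inside=yes margin=5004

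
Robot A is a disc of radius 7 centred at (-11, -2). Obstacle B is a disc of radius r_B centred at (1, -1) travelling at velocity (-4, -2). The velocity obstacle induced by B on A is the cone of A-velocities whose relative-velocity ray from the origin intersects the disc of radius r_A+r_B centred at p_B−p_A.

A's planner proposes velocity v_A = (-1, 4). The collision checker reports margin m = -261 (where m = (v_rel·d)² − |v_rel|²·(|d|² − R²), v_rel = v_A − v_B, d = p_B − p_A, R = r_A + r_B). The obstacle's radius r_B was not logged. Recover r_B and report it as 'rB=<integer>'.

m = -261
d = (12, 1);  v_rel = (3, 6),  |v_rel|² = 45
v_rel×d = (3)·(1) − (6)·(12) = -69
since m = R²·45 − (-69)²:  R² = (4761 + -261) / 45 = 100
R = √100 = 10  ⇒  r_B = 10 − 7 = 3

rB=3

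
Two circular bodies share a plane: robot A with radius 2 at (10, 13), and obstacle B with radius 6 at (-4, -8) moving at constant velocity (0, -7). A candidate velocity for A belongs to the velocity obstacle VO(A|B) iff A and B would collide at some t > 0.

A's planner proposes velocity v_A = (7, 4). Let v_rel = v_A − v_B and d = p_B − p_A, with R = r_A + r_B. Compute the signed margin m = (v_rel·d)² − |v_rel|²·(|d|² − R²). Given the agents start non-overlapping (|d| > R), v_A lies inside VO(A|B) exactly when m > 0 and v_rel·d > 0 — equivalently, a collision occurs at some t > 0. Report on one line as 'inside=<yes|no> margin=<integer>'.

d = (-14, -21),  |d|² = 637;  R = 2+6 = 8,  c = 637−8² = 573
v_rel = (7, 11),  |v_rel|² = 170;  v_rel·d = (7)·(-14) + (11)·(-21) = -329
170·t² + 658·t + 573 = 0  ⇒  m = (-329)² − 170·573 = 10831
m = 10831 > 0,  v_rel·d = -329 < 0  ⇒  outside

inside=no margin=10831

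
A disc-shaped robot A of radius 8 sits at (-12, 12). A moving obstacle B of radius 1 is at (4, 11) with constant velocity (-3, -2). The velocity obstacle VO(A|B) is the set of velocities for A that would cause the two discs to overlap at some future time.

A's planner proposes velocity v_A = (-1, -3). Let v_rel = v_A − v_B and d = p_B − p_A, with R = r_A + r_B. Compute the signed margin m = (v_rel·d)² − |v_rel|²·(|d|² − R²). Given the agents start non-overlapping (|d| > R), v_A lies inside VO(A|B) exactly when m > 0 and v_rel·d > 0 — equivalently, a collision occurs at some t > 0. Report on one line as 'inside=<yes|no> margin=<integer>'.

d = (16, -1),  |d|² = 257;  R = 8+1 = 9,  c = 257−9² = 176
v_rel = (2, -1),  |v_rel|² = 5;  v_rel·d = (2)·(16) + (-1)·(-1) = 33
5·t² − 66·t + 176 = 0  ⇒  m = 33² − 5·176 = 209
m = 209 > 0,  v_rel·d = 33 > 0  ⇒  inside

inside=yes margin=209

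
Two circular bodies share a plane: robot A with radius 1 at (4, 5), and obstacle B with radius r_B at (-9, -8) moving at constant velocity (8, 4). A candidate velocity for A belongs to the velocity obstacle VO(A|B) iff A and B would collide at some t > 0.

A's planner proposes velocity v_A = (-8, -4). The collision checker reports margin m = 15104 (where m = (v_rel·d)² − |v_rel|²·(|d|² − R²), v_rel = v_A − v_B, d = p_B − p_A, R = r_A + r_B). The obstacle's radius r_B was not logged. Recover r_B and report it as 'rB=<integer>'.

m = 15104
d = (-13, -13);  v_rel = (-16, -8),  |v_rel|² = 320
v_rel×d = (-16)·(-13) − (-8)·(-13) = 104
since m = R²·320 − 104²:  R² = (10816 + 15104) / 320 = 81
R = √81 = 9  ⇒  r_B = 9 − 1 = 8

rB=8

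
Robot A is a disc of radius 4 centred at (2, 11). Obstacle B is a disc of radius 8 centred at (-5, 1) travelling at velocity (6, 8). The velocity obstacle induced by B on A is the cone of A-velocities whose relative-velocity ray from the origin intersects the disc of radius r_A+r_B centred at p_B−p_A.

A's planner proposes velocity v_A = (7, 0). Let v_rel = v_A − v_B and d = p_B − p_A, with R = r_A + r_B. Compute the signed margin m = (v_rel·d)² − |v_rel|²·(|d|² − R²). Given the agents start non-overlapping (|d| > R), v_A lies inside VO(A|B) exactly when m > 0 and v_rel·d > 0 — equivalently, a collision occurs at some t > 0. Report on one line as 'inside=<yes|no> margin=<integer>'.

d = (-7, -10),  |d|² = 149;  R = 4+8 = 12,  c = 149−12² = 5
v_rel = (1, -8),  |v_rel|² = 65;  v_rel·d = (1)·(-7) + (-8)·(-10) = 73
65·t² − 146·t + 5 = 0  ⇒  m = 73² − 65·5 = 5004
m = 5004 > 0,  v_rel·d = 73 > 0  ⇒  inside

inside=yes margin=5004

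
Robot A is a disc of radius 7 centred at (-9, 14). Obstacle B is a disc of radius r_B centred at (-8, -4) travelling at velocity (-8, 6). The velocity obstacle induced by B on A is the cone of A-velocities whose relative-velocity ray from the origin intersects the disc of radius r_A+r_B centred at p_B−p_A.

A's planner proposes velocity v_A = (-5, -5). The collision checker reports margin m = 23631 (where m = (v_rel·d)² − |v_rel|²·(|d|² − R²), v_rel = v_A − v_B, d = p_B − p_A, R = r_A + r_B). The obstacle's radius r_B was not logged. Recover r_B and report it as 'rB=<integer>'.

m = 23631
d = (1, -18);  v_rel = (3, -11),  |v_rel|² = 130
v_rel×d = (3)·(-18) − (-11)·(1) = -43
since m = R²·130 − (-43)²:  R² = (1849 + 23631) / 130 = 196
R = √196 = 14  ⇒  r_B = 14 − 7 = 7

rB=7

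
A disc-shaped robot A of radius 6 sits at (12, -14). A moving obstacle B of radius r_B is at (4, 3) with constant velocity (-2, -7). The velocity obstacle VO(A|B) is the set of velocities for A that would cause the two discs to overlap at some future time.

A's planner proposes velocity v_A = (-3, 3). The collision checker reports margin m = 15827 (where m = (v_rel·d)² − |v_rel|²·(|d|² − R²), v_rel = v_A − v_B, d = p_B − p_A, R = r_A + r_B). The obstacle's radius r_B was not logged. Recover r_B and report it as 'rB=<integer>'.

m = 15827
d = (-8, 17);  v_rel = (-1, 10),  |v_rel|² = 101
v_rel×d = (-1)·(17) − (10)·(-8) = 63
since m = R²·101 − 63²:  R² = (3969 + 15827) / 101 = 196
R = √196 = 14  ⇒  r_B = 14 − 6 = 8

rB=8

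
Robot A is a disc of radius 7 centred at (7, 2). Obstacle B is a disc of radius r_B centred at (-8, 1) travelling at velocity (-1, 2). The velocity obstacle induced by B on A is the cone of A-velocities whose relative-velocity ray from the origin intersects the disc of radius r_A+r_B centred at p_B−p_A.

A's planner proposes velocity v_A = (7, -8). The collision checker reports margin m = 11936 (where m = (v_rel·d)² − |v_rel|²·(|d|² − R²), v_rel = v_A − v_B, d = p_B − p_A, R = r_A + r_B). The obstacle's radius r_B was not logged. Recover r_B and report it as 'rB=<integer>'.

m = 11936
d = (-15, -1);  v_rel = (8, -10),  |v_rel|² = 164
v_rel×d = (8)·(-1) − (-10)·(-15) = -158
since m = R²·164 − (-158)²:  R² = (24964 + 11936) / 164 = 225
R = √225 = 15  ⇒  r_B = 15 − 7 = 8

rB=8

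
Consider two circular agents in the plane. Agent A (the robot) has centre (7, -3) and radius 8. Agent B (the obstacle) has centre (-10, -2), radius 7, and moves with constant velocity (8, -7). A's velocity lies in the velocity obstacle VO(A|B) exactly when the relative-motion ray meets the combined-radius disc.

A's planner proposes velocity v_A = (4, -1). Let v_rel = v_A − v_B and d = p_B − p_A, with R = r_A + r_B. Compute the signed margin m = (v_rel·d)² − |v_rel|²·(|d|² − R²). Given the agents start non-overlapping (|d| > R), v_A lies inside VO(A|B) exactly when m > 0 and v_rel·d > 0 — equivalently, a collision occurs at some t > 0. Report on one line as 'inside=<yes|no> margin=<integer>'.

d = (-17, 1),  |d|² = 290;  R = 8+7 = 15,  c = 290−15² = 65
v_rel = (-4, 6),  |v_rel|² = 52;  v_rel·d = (-4)·(-17) + (6)·(1) = 74
52·t² − 148·t + 65 = 0  ⇒  m = 74² − 52·65 = 2096
m = 2096 > 0,  v_rel·d = 74 > 0  ⇒  inside

inside=yes margin=2096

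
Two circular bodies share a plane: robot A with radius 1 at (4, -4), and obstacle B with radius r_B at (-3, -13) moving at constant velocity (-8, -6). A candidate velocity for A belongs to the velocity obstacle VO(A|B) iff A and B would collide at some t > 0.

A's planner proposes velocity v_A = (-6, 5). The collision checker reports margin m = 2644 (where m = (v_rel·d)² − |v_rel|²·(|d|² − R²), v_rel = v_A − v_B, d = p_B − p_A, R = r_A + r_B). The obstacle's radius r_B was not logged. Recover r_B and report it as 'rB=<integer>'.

m = 2644
d = (-7, -9);  v_rel = (2, 11),  |v_rel|² = 125
v_rel×d = (2)·(-9) − (11)·(-7) = 59
since m = R²·125 − 59²:  R² = (3481 + 2644) / 125 = 49
R = √49 = 7  ⇒  r_B = 7 − 1 = 6

rB=6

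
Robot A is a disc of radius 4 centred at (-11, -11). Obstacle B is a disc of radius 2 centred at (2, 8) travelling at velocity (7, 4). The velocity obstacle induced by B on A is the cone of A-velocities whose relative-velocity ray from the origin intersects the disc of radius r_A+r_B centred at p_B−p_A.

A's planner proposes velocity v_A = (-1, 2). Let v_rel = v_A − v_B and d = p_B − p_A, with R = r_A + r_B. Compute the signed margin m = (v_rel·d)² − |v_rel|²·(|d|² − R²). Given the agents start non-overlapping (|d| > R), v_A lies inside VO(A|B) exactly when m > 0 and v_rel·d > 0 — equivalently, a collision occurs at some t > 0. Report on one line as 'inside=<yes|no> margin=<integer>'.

d = (13, 19),  |d|² = 530;  R = 4+2 = 6,  c = 530−6² = 494
v_rel = (-8, -2),  |v_rel|² = 68;  v_rel·d = (-8)·(13) + (-2)·(19) = -142
68·t² + 284·t + 494 = 0  ⇒  m = (-142)² − 68·494 = -13428
m = -13428 < 0,  v_rel·d = -142 < 0  ⇒  outside

inside=no margin=-13428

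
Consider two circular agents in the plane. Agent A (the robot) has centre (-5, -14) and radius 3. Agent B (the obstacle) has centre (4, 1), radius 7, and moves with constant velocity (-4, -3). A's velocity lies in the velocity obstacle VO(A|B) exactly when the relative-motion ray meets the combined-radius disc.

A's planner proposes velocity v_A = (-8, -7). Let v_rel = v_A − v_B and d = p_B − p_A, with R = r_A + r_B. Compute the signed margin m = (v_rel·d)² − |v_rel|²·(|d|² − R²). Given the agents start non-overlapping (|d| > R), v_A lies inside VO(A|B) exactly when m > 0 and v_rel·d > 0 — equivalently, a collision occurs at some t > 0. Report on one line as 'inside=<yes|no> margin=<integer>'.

d = (9, 15),  |d|² = 306;  R = 3+7 = 10,  c = 306−10² = 206
v_rel = (-4, -4),  |v_rel|² = 32;  v_rel·d = (-4)·(9) + (-4)·(15) = -96
32·t² + 192·t + 206 = 0  ⇒  m = (-96)² − 32·206 = 2624
m = 2624 > 0,  v_rel·d = -96 < 0  ⇒  outside

inside=no margin=2624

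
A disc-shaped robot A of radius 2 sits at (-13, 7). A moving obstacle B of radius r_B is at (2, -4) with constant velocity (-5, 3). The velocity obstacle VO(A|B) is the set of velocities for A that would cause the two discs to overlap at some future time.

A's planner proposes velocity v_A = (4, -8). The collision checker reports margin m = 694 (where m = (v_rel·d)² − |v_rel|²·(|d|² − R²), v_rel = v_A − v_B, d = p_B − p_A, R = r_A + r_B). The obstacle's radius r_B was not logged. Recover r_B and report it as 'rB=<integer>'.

m = 694
d = (15, -11);  v_rel = (9, -11),  |v_rel|² = 202
v_rel×d = (9)·(-11) − (-11)·(15) = 66
since m = R²·202 − 66²:  R² = (4356 + 694) / 202 = 25
R = √25 = 5  ⇒  r_B = 5 − 2 = 3

rB=3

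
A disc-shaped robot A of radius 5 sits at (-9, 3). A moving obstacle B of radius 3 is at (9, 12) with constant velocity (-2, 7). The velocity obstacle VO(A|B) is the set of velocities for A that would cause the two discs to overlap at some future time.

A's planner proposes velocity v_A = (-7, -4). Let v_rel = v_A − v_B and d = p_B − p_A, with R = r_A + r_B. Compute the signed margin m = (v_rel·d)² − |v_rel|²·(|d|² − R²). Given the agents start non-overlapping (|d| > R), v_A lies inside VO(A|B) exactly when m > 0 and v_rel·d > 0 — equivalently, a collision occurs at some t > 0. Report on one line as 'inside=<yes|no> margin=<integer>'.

d = (18, 9),  |d|² = 405;  R = 5+3 = 8,  c = 405−8² = 341
v_rel = (-5, -11),  |v_rel|² = 146;  v_rel·d = (-5)·(18) + (-11)·(9) = -189
146·t² + 378·t + 341 = 0  ⇒  m = (-189)² − 146·341 = -14065
m = -14065 < 0,  v_rel·d = -189 < 0  ⇒  outside

inside=no margin=-14065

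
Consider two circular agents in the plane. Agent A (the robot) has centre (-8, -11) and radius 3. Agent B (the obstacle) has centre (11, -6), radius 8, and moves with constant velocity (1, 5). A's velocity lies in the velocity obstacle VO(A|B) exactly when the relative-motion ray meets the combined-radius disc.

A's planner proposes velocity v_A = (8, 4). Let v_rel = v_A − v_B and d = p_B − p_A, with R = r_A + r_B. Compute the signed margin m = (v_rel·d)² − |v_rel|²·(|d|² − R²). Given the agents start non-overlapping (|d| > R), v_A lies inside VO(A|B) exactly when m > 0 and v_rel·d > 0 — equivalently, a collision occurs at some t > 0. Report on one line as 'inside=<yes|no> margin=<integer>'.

d = (19, 5),  |d|² = 386;  R = 3+8 = 11,  c = 386−11² = 265
v_rel = (7, -1),  |v_rel|² = 50;  v_rel·d = (7)·(19) + (-1)·(5) = 128
50·t² − 256·t + 265 = 0  ⇒  m = 128² − 50·265 = 3134
m = 3134 > 0,  v_rel·d = 128 > 0  ⇒  inside

inside=yes margin=3134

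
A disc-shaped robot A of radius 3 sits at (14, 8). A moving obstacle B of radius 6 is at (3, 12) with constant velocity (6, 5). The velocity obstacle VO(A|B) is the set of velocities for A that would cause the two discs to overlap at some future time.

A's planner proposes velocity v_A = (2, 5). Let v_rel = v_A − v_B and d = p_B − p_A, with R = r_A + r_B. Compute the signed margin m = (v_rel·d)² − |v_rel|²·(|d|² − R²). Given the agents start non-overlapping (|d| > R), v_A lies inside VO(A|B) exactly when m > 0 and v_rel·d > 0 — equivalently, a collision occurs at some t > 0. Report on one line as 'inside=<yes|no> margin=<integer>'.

d = (-11, 4),  |d|² = 137;  R = 3+6 = 9,  c = 137−9² = 56
v_rel = (-4, 0),  |v_rel|² = 16;  v_rel·d = (-4)·(-11) + (0)·(4) = 44
16·t² − 88·t + 56 = 0  ⇒  m = 44² − 16·56 = 1040
m = 1040 > 0,  v_rel·d = 44 > 0  ⇒  inside

inside=yes margin=1040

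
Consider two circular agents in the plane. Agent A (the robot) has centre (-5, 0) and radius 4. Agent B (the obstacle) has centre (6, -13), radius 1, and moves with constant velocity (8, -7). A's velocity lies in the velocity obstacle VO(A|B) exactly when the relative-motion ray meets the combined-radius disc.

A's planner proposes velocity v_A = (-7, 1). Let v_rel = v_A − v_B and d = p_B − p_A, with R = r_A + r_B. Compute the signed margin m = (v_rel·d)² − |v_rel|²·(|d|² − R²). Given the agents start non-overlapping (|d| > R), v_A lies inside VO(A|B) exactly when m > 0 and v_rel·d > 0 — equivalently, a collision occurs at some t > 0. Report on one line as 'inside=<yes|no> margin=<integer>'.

d = (11, -13),  |d|² = 290;  R = 4+1 = 5,  c = 290−5² = 265
v_rel = (-15, 8),  |v_rel|² = 289;  v_rel·d = (-15)·(11) + (8)·(-13) = -269
289·t² + 538·t + 265 = 0  ⇒  m = (-269)² − 289·265 = -4224
m = -4224 < 0,  v_rel·d = -269 < 0  ⇒  outside

inside=no margin=-4224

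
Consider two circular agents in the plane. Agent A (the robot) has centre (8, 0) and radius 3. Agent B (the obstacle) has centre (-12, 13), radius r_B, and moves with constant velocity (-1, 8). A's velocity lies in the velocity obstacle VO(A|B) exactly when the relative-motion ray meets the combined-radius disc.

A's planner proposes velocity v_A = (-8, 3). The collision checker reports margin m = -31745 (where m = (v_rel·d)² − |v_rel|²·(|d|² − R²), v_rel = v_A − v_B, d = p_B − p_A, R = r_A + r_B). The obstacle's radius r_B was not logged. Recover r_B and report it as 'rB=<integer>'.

m = -31745
d = (-20, 13);  v_rel = (-7, -5),  |v_rel|² = 74
v_rel×d = (-7)·(13) − (-5)·(-20) = -191
since m = R²·74 − (-191)²:  R² = (36481 + -31745) / 74 = 64
R = √64 = 8  ⇒  r_B = 8 − 3 = 5

rB=5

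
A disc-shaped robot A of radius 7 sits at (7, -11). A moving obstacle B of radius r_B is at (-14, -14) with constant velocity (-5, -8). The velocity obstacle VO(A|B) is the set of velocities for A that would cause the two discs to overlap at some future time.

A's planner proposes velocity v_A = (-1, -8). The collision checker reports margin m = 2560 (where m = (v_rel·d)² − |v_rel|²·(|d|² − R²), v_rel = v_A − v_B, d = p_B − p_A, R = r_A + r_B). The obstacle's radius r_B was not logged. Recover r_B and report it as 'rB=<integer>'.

m = 2560
d = (-21, -3);  v_rel = (4, 0),  |v_rel|² = 16
v_rel×d = (4)·(-3) − (0)·(-21) = -12
since m = R²·16 − (-12)²:  R² = (144 + 2560) / 16 = 169
R = √169 = 13  ⇒  r_B = 13 − 7 = 6

rB=6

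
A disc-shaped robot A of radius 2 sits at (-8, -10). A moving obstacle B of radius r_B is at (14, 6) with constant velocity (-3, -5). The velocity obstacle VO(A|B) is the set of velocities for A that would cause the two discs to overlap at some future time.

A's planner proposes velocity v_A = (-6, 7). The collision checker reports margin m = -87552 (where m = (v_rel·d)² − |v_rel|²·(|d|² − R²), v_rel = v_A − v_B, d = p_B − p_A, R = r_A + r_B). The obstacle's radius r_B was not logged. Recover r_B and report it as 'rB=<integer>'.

m = -87552
d = (22, 16);  v_rel = (-3, 12),  |v_rel|² = 153
v_rel×d = (-3)·(16) − (12)·(22) = -312
since m = R²·153 − (-312)²:  R² = (97344 + -87552) / 153 = 64
R = √64 = 8  ⇒  r_B = 8 − 2 = 6

rB=6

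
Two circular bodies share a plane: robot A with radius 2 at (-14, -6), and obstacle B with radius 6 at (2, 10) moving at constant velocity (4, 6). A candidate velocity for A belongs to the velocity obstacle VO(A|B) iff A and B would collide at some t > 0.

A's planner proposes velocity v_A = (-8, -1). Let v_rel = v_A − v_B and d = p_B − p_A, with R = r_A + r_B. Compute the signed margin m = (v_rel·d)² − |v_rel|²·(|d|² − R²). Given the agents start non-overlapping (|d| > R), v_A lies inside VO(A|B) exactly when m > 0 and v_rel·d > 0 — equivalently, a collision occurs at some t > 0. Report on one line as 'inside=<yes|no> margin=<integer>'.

d = (16, 16),  |d|² = 512;  R = 2+6 = 8,  c = 512−8² = 448
v_rel = (-12, -7),  |v_rel|² = 193;  v_rel·d = (-12)·(16) + (-7)·(16) = -304
193·t² + 608·t + 448 = 0  ⇒  m = (-304)² − 193·448 = 5952
m = 5952 > 0,  v_rel·d = -304 < 0  ⇒  outside

inside=no margin=5952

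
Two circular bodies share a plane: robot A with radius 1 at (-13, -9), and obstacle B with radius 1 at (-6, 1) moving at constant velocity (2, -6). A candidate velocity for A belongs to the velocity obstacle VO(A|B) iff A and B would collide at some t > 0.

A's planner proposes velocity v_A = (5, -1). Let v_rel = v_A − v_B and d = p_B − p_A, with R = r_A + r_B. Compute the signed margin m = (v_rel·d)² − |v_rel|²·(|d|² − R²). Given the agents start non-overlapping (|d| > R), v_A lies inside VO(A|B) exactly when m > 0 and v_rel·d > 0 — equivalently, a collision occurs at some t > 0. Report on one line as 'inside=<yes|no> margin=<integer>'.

d = (7, 10),  |d|² = 149;  R = 1+1 = 2,  c = 149−2² = 145
v_rel = (3, 5),  |v_rel|² = 34;  v_rel·d = (3)·(7) + (5)·(10) = 71
34·t² − 142·t + 145 = 0  ⇒  m = 71² − 34·145 = 111
m = 111 > 0,  v_rel·d = 71 > 0  ⇒  inside

inside=yes margin=111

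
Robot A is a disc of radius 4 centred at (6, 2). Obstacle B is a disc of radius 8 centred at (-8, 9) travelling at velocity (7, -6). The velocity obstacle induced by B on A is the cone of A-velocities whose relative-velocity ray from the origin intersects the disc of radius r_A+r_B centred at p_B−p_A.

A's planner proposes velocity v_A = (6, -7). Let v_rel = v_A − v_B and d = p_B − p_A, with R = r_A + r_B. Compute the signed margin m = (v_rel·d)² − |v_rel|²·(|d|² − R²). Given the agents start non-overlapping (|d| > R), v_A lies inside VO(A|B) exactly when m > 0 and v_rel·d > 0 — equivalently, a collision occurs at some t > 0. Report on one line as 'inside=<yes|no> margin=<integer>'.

d = (-14, 7),  |d|² = 245;  R = 4+8 = 12,  c = 245−12² = 101
v_rel = (-1, -1),  |v_rel|² = 2;  v_rel·d = (-1)·(-14) + (-1)·(7) = 7
2·t² − 14·t + 101 = 0  ⇒  m = 7² − 2·101 = -153
m = -153 < 0,  v_rel·d = 7 > 0  ⇒  outside

inside=no margin=-153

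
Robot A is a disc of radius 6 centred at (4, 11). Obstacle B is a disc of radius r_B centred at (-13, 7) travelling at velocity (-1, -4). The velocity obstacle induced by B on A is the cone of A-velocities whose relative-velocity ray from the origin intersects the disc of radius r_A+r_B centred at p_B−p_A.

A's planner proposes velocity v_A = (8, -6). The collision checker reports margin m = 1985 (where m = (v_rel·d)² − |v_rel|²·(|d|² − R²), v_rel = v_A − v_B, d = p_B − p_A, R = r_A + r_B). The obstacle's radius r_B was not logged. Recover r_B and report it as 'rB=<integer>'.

m = 1985
d = (-17, -4);  v_rel = (9, -2),  |v_rel|² = 85
v_rel×d = (9)·(-4) − (-2)·(-17) = -70
since m = R²·85 − (-70)²:  R² = (4900 + 1985) / 85 = 81
R = √81 = 9  ⇒  r_B = 9 − 6 = 3

rB=3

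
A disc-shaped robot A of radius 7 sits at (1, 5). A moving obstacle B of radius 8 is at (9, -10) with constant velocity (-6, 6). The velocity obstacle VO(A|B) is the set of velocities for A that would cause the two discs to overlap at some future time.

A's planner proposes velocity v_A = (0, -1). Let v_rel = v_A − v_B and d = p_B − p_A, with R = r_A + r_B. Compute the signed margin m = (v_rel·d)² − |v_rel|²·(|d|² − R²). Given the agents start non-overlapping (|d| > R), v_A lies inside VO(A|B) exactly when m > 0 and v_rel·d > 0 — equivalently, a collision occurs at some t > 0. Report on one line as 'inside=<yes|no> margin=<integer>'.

d = (8, -15),  |d|² = 289;  R = 7+8 = 15,  c = 289−15² = 64
v_rel = (6, -7),  |v_rel|² = 85;  v_rel·d = (6)·(8) + (-7)·(-15) = 153
85·t² − 306·t + 64 = 0  ⇒  m = 153² − 85·64 = 17969
m = 17969 > 0,  v_rel·d = 153 > 0  ⇒  inside

inside=yes margin=17969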